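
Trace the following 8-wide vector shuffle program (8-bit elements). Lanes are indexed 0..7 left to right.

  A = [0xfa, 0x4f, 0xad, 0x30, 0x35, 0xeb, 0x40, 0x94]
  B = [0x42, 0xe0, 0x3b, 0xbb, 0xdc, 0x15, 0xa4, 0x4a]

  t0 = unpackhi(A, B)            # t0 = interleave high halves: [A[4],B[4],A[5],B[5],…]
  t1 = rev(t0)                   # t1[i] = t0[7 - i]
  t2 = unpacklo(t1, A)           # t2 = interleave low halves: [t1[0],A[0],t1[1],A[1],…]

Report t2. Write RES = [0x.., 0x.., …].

RES = [0x4a, 0xfa, 0x94, 0x4f, 0xa4, 0xad, 0x40, 0x30]

t0 = [0x35, 0xdc, 0xeb, 0x15, 0x40, 0xa4, 0x94, 0x4a]
t1 = [0x4a, 0x94, 0xa4, 0x40, 0x15, 0xeb, 0xdc, 0x35]
t2 = [0x4a, 0xfa, 0x94, 0x4f, 0xa4, 0xad, 0x40, 0x30]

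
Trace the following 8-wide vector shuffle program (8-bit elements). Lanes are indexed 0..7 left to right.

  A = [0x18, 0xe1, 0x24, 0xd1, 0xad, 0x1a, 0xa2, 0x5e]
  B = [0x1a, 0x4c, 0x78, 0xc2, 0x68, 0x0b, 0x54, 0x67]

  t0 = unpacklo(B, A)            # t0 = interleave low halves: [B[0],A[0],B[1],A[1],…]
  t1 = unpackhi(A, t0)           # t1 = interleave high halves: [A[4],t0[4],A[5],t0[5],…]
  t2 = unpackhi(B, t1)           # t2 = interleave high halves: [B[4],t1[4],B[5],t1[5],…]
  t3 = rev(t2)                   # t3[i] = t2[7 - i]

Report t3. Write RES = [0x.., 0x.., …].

RES = [0xd1, 0x67, 0x5e, 0x54, 0xc2, 0x0b, 0xa2, 0x68]

t0 = [0x1a, 0x18, 0x4c, 0xe1, 0x78, 0x24, 0xc2, 0xd1]
t1 = [0xad, 0x78, 0x1a, 0x24, 0xa2, 0xc2, 0x5e, 0xd1]
t2 = [0x68, 0xa2, 0x0b, 0xc2, 0x54, 0x5e, 0x67, 0xd1]
t3 = [0xd1, 0x67, 0x5e, 0x54, 0xc2, 0x0b, 0xa2, 0x68]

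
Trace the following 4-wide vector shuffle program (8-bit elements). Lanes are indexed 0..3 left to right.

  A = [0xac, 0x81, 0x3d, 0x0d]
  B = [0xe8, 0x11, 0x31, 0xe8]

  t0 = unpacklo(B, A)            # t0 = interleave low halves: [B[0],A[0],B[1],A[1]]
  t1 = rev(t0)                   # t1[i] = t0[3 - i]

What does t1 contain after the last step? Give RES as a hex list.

→ t0 |e8|ac|11|81|
→ t1 |81|11|ac|e8|

RES = [0x81, 0x11, 0xac, 0xe8]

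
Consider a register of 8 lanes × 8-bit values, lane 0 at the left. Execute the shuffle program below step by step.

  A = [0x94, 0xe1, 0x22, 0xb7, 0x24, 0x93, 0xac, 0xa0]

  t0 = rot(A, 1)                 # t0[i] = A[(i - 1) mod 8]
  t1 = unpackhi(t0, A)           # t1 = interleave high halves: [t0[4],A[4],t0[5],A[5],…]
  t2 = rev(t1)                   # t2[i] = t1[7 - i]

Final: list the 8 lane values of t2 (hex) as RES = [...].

RES = [0xa0, 0xac, 0xac, 0x93, 0x93, 0x24, 0x24, 0xb7]

  t0: a0 94 e1 22 b7 24 93 ac
  t1: b7 24 24 93 93 ac ac a0
  t2: a0 ac ac 93 93 24 24 b7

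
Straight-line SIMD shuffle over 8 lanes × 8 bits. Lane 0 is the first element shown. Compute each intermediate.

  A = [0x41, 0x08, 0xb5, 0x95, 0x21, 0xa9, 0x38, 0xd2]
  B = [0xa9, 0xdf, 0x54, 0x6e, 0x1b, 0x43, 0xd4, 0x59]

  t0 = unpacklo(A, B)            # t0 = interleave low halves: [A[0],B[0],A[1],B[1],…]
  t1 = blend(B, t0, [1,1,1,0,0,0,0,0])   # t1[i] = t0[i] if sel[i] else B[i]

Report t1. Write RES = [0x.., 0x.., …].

t0 = [0x41, 0xa9, 0x08, 0xdf, 0xb5, 0x54, 0x95, 0x6e]
t1 = [0x41, 0xa9, 0x08, 0x6e, 0x1b, 0x43, 0xd4, 0x59]

RES = [ 0x41  0xa9  0x08  0x6e  0x1b  0x43  0xd4  0x59 ]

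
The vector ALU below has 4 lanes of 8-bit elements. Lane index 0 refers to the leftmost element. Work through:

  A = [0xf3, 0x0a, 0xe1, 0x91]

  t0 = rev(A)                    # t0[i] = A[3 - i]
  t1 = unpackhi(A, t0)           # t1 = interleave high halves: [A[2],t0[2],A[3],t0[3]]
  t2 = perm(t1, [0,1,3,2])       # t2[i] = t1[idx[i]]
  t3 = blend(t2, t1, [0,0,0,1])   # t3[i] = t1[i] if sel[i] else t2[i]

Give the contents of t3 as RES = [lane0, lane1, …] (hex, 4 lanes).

→ t0 |91|e1|0a|f3|
→ t1 |e1|0a|91|f3|
→ t2 |e1|0a|f3|91|
→ t3 |e1|0a|f3|f3|

RES = [ 0xe1  0x0a  0xf3  0xf3 ]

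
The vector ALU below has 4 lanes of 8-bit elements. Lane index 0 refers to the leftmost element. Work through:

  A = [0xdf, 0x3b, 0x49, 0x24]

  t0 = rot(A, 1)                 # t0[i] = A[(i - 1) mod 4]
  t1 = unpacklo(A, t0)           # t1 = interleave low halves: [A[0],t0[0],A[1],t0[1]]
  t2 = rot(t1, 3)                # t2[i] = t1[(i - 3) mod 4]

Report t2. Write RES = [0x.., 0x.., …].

RES = [ 0x24  0x3b  0xdf  0xdf ]

  t0: 24 df 3b 49
  t1: df 24 3b df
  t2: 24 3b df df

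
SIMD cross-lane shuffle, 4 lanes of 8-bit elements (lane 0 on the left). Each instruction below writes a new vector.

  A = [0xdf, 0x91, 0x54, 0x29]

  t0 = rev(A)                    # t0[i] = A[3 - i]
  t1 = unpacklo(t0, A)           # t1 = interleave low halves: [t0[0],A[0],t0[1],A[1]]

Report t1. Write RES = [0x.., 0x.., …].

t0 = [0x29, 0x54, 0x91, 0xdf]
t1 = [0x29, 0xdf, 0x54, 0x91]

RES = [ 0x29  0xdf  0x54  0x91 ]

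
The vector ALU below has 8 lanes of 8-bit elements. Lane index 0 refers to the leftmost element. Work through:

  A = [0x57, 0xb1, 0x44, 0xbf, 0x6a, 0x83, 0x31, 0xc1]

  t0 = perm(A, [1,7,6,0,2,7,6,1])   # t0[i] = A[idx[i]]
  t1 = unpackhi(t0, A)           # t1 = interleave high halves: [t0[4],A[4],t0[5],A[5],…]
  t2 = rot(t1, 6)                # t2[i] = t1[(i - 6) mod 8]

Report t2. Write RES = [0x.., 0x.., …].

  t0: b1 c1 31 57 44 c1 31 b1
  t1: 44 6a c1 83 31 31 b1 c1
  t2: c1 83 31 31 b1 c1 44 6a

RES = [0xc1, 0x83, 0x31, 0x31, 0xb1, 0xc1, 0x44, 0x6a]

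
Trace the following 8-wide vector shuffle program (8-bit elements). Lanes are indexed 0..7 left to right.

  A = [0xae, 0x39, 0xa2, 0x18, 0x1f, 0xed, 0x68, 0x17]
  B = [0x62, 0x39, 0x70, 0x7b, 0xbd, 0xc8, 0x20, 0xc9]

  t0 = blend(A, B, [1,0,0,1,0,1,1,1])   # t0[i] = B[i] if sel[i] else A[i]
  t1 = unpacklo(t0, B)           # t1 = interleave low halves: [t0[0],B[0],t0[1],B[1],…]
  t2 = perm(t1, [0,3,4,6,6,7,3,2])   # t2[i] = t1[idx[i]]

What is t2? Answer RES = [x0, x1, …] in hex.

t0 = [0x62, 0x39, 0xa2, 0x7b, 0x1f, 0xc8, 0x20, 0xc9]
t1 = [0x62, 0x62, 0x39, 0x39, 0xa2, 0x70, 0x7b, 0x7b]
t2 = [0x62, 0x39, 0xa2, 0x7b, 0x7b, 0x7b, 0x39, 0x39]

RES = [0x62, 0x39, 0xa2, 0x7b, 0x7b, 0x7b, 0x39, 0x39]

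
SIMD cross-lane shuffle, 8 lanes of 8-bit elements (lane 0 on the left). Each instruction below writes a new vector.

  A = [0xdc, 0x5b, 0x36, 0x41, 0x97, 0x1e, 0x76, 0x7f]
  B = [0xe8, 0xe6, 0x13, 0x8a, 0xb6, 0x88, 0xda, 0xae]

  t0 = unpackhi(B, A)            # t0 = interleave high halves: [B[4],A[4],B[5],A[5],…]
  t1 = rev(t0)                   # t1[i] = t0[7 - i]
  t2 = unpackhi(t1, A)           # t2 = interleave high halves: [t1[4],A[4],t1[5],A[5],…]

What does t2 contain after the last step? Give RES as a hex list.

  t0: b6 97 88 1e da 76 ae 7f
  t1: 7f ae 76 da 1e 88 97 b6
  t2: 1e 97 88 1e 97 76 b6 7f

RES = [ 0x1e  0x97  0x88  0x1e  0x97  0x76  0xb6  0x7f ]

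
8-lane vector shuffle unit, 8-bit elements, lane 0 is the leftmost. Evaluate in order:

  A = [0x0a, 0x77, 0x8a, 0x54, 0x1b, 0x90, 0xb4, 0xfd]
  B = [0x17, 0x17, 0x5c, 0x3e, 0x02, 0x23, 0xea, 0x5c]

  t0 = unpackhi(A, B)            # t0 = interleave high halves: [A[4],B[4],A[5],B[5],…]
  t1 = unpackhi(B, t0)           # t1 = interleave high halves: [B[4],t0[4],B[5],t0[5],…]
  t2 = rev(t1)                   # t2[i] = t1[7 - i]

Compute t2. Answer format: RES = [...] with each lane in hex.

RES = [0x5c, 0x5c, 0xfd, 0xea, 0xea, 0x23, 0xb4, 0x02]

t0 = [0x1b, 0x02, 0x90, 0x23, 0xb4, 0xea, 0xfd, 0x5c]
t1 = [0x02, 0xb4, 0x23, 0xea, 0xea, 0xfd, 0x5c, 0x5c]
t2 = [0x5c, 0x5c, 0xfd, 0xea, 0xea, 0x23, 0xb4, 0x02]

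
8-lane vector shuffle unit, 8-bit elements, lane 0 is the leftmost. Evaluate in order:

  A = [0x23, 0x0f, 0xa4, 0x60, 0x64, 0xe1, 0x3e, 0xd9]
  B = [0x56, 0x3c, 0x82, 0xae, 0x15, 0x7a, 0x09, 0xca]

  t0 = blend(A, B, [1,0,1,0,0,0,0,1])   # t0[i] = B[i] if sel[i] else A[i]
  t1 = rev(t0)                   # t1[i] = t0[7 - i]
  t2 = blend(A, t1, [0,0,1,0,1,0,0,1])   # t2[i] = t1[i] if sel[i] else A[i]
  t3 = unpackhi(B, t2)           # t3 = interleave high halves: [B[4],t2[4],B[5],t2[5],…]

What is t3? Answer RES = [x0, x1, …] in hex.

→ t0 |56|0f|82|60|64|e1|3e|ca|
→ t1 |ca|3e|e1|64|60|82|0f|56|
→ t2 |23|0f|e1|60|60|e1|3e|56|
→ t3 |15|60|7a|e1|09|3e|ca|56|

RES = [ 0x15  0x60  0x7a  0xe1  0x09  0x3e  0xca  0x56 ]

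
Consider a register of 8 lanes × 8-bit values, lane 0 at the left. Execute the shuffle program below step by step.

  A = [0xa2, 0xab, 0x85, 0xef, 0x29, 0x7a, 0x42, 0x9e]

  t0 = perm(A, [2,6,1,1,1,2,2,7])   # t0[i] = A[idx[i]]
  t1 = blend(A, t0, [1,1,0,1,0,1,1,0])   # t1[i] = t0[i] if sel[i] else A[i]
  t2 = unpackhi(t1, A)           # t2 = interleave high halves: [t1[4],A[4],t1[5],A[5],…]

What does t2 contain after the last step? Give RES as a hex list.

t0 = [0x85, 0x42, 0xab, 0xab, 0xab, 0x85, 0x85, 0x9e]
t1 = [0x85, 0x42, 0x85, 0xab, 0x29, 0x85, 0x85, 0x9e]
t2 = [0x29, 0x29, 0x85, 0x7a, 0x85, 0x42, 0x9e, 0x9e]

RES = [0x29, 0x29, 0x85, 0x7a, 0x85, 0x42, 0x9e, 0x9e]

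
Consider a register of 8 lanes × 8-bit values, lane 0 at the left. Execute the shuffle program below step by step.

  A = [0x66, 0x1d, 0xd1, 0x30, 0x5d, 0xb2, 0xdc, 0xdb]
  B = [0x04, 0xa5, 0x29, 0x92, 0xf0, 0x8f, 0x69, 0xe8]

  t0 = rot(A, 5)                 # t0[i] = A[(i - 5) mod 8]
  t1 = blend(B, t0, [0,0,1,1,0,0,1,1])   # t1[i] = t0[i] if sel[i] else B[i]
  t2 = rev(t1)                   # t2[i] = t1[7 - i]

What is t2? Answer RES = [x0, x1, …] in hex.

RES = [ 0xd1  0x1d  0x8f  0xf0  0xdc  0xb2  0xa5  0x04 ]

t0 = [0x30, 0x5d, 0xb2, 0xdc, 0xdb, 0x66, 0x1d, 0xd1]
t1 = [0x04, 0xa5, 0xb2, 0xdc, 0xf0, 0x8f, 0x1d, 0xd1]
t2 = [0xd1, 0x1d, 0x8f, 0xf0, 0xdc, 0xb2, 0xa5, 0x04]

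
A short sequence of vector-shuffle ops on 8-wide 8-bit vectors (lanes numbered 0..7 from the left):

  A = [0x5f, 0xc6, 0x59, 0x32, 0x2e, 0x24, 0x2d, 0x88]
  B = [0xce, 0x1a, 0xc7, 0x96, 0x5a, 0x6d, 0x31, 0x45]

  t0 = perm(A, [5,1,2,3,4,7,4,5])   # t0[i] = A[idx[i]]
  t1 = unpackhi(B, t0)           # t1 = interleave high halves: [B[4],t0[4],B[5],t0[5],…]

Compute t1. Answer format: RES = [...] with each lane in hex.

RES = [0x5a, 0x2e, 0x6d, 0x88, 0x31, 0x2e, 0x45, 0x24]

t0 = [0x24, 0xc6, 0x59, 0x32, 0x2e, 0x88, 0x2e, 0x24]
t1 = [0x5a, 0x2e, 0x6d, 0x88, 0x31, 0x2e, 0x45, 0x24]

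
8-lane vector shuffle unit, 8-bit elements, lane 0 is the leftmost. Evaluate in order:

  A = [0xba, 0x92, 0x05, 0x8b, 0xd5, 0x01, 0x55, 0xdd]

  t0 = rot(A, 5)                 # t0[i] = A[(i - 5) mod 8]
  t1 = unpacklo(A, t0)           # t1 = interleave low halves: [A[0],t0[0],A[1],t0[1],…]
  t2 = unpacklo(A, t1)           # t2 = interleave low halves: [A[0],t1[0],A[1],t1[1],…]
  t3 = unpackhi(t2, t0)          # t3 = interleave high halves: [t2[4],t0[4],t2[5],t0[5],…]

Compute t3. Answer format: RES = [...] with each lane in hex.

RES = [0x05, 0xdd, 0x92, 0xba, 0x8b, 0x92, 0xd5, 0x05]

t0 = [0x8b, 0xd5, 0x01, 0x55, 0xdd, 0xba, 0x92, 0x05]
t1 = [0xba, 0x8b, 0x92, 0xd5, 0x05, 0x01, 0x8b, 0x55]
t2 = [0xba, 0xba, 0x92, 0x8b, 0x05, 0x92, 0x8b, 0xd5]
t3 = [0x05, 0xdd, 0x92, 0xba, 0x8b, 0x92, 0xd5, 0x05]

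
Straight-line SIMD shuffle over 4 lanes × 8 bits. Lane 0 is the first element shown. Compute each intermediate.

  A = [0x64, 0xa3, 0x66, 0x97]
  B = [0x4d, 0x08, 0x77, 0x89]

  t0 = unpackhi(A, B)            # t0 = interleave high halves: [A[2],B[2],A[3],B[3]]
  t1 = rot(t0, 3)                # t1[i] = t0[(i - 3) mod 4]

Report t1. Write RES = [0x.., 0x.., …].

RES = [0x77, 0x97, 0x89, 0x66]

  t0: 66 77 97 89
  t1: 77 97 89 66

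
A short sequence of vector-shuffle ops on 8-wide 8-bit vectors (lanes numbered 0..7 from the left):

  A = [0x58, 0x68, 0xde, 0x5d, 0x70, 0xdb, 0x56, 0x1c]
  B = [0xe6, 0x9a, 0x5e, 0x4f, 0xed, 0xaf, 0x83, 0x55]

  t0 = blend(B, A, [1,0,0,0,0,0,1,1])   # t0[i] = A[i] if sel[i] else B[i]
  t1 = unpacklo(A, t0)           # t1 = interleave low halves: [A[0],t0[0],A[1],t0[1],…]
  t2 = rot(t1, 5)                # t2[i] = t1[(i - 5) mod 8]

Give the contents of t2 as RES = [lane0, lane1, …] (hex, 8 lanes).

  t0: 58 9a 5e 4f ed af 56 1c
  t1: 58 58 68 9a de 5e 5d 4f
  t2: 9a de 5e 5d 4f 58 58 68

RES = [0x9a, 0xde, 0x5e, 0x5d, 0x4f, 0x58, 0x58, 0x68]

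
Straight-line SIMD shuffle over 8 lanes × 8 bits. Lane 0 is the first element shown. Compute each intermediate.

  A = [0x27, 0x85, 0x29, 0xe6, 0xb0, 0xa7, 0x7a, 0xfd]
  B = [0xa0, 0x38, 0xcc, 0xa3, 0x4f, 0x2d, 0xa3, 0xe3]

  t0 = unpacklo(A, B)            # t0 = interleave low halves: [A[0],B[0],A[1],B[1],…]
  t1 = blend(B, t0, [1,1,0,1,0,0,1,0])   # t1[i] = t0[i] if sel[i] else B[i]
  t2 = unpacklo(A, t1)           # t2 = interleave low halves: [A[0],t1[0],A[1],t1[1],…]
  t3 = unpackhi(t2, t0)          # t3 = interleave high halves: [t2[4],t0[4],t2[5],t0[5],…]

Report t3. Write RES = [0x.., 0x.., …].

RES = [ 0x29  0x29  0xcc  0xcc  0xe6  0xe6  0x38  0xa3 ]

  t0: 27 a0 85 38 29 cc e6 a3
  t1: 27 a0 cc 38 4f 2d e6 e3
  t2: 27 27 85 a0 29 cc e6 38
  t3: 29 29 cc cc e6 e6 38 a3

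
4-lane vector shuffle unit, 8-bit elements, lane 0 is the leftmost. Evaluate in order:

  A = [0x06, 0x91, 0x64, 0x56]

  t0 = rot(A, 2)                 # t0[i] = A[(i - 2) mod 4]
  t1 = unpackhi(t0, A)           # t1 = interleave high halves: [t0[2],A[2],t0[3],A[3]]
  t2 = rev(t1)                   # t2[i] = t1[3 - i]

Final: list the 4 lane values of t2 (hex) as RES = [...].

→ t0 |64|56|06|91|
→ t1 |06|64|91|56|
→ t2 |56|91|64|06|

RES = [0x56, 0x91, 0x64, 0x06]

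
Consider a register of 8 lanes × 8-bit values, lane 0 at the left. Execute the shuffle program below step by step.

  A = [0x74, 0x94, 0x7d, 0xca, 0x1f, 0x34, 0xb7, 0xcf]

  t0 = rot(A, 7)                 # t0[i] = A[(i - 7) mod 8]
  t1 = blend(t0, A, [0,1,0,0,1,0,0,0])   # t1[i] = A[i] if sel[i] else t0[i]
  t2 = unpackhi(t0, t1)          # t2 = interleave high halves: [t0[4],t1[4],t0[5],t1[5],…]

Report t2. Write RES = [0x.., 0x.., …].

t0 = [0x94, 0x7d, 0xca, 0x1f, 0x34, 0xb7, 0xcf, 0x74]
t1 = [0x94, 0x94, 0xca, 0x1f, 0x1f, 0xb7, 0xcf, 0x74]
t2 = [0x34, 0x1f, 0xb7, 0xb7, 0xcf, 0xcf, 0x74, 0x74]

RES = [0x34, 0x1f, 0xb7, 0xb7, 0xcf, 0xcf, 0x74, 0x74]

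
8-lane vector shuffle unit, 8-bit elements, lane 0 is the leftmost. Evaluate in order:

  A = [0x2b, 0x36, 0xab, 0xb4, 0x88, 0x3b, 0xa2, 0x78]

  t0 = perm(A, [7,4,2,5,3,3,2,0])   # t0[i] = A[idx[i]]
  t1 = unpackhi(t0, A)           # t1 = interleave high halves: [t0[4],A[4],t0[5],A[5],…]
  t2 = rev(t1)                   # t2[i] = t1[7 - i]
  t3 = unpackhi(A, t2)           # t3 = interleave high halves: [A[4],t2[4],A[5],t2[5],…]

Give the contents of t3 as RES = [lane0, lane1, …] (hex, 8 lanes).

RES = [0x88, 0x3b, 0x3b, 0xb4, 0xa2, 0x88, 0x78, 0xb4]

→ t0 |78|88|ab|3b|b4|b4|ab|2b|
→ t1 |b4|88|b4|3b|ab|a2|2b|78|
→ t2 |78|2b|a2|ab|3b|b4|88|b4|
→ t3 |88|3b|3b|b4|a2|88|78|b4|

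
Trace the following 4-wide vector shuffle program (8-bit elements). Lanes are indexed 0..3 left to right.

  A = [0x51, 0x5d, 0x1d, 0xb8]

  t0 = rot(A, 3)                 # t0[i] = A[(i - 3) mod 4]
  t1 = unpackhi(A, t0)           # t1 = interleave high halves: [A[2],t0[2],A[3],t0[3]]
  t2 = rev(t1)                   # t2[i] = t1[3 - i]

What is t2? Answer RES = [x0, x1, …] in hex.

RES = [ 0x51  0xb8  0xb8  0x1d ]

  t0: 5d 1d b8 51
  t1: 1d b8 b8 51
  t2: 51 b8 b8 1d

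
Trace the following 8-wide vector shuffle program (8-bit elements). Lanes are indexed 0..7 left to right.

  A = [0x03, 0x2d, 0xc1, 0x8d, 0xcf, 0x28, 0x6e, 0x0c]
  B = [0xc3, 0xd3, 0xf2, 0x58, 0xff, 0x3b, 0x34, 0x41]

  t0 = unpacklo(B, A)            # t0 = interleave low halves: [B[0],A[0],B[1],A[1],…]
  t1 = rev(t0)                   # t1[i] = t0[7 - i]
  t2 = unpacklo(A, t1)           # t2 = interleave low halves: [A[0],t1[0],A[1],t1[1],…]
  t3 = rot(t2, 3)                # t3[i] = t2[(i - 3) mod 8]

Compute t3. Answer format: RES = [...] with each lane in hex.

RES = [ 0xc1  0x8d  0xf2  0x03  0x8d  0x2d  0x58  0xc1 ]

  t0: c3 03 d3 2d f2 c1 58 8d
  t1: 8d 58 c1 f2 2d d3 03 c3
  t2: 03 8d 2d 58 c1 c1 8d f2
  t3: c1 8d f2 03 8d 2d 58 c1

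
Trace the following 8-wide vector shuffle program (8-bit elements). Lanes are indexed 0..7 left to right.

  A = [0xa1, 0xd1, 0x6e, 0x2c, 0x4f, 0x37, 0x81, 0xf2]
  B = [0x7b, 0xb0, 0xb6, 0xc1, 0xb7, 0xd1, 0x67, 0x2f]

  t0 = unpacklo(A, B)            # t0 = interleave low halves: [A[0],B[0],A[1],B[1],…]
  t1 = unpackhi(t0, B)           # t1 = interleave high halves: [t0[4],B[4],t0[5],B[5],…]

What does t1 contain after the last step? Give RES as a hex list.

t0 = [0xa1, 0x7b, 0xd1, 0xb0, 0x6e, 0xb6, 0x2c, 0xc1]
t1 = [0x6e, 0xb7, 0xb6, 0xd1, 0x2c, 0x67, 0xc1, 0x2f]

RES = [ 0x6e  0xb7  0xb6  0xd1  0x2c  0x67  0xc1  0x2f ]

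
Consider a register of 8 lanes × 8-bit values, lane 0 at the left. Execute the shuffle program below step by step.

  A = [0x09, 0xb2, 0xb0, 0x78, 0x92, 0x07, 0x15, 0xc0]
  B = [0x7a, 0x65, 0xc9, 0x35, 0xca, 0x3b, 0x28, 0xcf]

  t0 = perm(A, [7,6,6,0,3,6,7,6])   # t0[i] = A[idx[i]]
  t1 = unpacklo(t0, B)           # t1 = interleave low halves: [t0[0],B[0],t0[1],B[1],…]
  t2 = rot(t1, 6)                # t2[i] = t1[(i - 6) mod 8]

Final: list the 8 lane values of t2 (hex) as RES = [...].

RES = [ 0x15  0x65  0x15  0xc9  0x09  0x35  0xc0  0x7a ]

→ t0 |c0|15|15|09|78|15|c0|15|
→ t1 |c0|7a|15|65|15|c9|09|35|
→ t2 |15|65|15|c9|09|35|c0|7a|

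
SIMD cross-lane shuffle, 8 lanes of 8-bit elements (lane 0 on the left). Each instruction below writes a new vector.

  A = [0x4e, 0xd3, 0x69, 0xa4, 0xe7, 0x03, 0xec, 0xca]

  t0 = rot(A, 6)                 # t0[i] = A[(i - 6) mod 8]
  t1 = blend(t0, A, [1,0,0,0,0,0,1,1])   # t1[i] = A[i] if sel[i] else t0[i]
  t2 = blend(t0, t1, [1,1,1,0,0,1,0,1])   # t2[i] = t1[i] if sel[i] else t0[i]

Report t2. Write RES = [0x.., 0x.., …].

RES = [ 0x4e  0xa4  0xe7  0x03  0xec  0xca  0x4e  0xca ]

  t0: 69 a4 e7 03 ec ca 4e d3
  t1: 4e a4 e7 03 ec ca ec ca
  t2: 4e a4 e7 03 ec ca 4e ca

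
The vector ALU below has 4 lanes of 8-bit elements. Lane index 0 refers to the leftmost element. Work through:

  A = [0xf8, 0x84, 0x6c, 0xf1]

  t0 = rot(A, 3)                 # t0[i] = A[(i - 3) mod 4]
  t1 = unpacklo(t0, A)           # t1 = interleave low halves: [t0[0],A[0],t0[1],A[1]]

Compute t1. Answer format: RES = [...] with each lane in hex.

→ t0 |84|6c|f1|f8|
→ t1 |84|f8|6c|84|

RES = [0x84, 0xf8, 0x6c, 0x84]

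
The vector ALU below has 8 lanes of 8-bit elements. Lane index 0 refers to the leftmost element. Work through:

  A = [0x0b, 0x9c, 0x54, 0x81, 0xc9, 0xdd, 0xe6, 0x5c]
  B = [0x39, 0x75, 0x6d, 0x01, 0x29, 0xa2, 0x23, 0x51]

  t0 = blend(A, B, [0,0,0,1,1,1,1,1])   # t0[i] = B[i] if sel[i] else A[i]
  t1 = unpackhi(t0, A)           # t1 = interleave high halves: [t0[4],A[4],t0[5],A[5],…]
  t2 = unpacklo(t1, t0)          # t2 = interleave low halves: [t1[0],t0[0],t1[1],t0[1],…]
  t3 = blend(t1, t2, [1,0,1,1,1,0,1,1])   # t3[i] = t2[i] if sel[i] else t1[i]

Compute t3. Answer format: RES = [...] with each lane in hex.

  t0: 0b 9c 54 01 29 a2 23 51
  t1: 29 c9 a2 dd 23 e6 51 5c
  t2: 29 0b c9 9c a2 54 dd 01
  t3: 29 c9 c9 9c a2 e6 dd 01

RES = [0x29, 0xc9, 0xc9, 0x9c, 0xa2, 0xe6, 0xdd, 0x01]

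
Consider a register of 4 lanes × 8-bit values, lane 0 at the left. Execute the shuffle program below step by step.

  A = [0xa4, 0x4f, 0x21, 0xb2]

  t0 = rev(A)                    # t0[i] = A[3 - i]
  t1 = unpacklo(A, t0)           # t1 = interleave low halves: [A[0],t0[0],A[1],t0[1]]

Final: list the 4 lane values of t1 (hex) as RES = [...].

RES = [0xa4, 0xb2, 0x4f, 0x21]

→ t0 |b2|21|4f|a4|
→ t1 |a4|b2|4f|21|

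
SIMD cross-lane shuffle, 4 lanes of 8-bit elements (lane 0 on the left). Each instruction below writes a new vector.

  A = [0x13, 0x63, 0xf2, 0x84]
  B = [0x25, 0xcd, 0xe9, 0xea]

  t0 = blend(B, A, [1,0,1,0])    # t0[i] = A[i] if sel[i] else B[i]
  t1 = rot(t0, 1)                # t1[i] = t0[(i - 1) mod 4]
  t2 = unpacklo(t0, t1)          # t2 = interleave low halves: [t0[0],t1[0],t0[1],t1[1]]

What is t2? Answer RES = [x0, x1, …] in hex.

t0 = [0x13, 0xcd, 0xf2, 0xea]
t1 = [0xea, 0x13, 0xcd, 0xf2]
t2 = [0x13, 0xea, 0xcd, 0x13]

RES = [ 0x13  0xea  0xcd  0x13 ]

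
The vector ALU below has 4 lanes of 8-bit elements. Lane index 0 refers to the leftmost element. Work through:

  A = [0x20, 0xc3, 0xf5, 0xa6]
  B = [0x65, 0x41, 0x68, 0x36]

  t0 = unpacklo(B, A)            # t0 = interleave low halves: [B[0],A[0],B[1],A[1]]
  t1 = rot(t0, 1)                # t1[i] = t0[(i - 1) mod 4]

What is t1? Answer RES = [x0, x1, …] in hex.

RES = [0xc3, 0x65, 0x20, 0x41]

→ t0 |65|20|41|c3|
→ t1 |c3|65|20|41|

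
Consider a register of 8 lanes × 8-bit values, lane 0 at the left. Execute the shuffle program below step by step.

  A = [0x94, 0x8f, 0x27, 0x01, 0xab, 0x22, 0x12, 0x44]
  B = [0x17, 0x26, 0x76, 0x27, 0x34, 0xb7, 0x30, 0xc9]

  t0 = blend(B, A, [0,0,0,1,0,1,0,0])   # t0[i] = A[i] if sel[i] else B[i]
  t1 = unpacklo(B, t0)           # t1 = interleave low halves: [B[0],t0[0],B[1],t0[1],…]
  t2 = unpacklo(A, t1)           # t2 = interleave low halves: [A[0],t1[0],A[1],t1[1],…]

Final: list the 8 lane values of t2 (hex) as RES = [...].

t0 = [0x17, 0x26, 0x76, 0x01, 0x34, 0x22, 0x30, 0xc9]
t1 = [0x17, 0x17, 0x26, 0x26, 0x76, 0x76, 0x27, 0x01]
t2 = [0x94, 0x17, 0x8f, 0x17, 0x27, 0x26, 0x01, 0x26]

RES = [0x94, 0x17, 0x8f, 0x17, 0x27, 0x26, 0x01, 0x26]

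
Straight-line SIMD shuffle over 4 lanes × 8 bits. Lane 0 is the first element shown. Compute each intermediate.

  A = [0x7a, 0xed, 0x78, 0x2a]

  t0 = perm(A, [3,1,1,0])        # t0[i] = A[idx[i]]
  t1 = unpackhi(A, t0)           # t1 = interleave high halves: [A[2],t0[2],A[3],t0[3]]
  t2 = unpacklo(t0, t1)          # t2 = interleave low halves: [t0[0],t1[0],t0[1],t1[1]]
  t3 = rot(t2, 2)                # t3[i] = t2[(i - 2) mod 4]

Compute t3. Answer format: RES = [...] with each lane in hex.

RES = [0xed, 0xed, 0x2a, 0x78]

t0 = [0x2a, 0xed, 0xed, 0x7a]
t1 = [0x78, 0xed, 0x2a, 0x7a]
t2 = [0x2a, 0x78, 0xed, 0xed]
t3 = [0xed, 0xed, 0x2a, 0x78]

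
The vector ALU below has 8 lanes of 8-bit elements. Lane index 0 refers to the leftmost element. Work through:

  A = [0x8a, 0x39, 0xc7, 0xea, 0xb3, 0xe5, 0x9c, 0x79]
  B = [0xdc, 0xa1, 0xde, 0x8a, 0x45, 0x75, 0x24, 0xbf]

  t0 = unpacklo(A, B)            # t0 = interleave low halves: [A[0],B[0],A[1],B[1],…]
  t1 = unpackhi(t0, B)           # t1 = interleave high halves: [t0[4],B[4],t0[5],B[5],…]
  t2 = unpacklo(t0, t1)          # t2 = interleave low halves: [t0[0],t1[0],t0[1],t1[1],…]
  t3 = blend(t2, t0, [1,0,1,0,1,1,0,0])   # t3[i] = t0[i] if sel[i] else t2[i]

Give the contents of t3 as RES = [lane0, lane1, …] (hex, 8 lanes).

→ t0 |8a|dc|39|a1|c7|de|ea|8a|
→ t1 |c7|45|de|75|ea|24|8a|bf|
→ t2 |8a|c7|dc|45|39|de|a1|75|
→ t3 |8a|c7|39|45|c7|de|a1|75|

RES = [ 0x8a  0xc7  0x39  0x45  0xc7  0xde  0xa1  0x75 ]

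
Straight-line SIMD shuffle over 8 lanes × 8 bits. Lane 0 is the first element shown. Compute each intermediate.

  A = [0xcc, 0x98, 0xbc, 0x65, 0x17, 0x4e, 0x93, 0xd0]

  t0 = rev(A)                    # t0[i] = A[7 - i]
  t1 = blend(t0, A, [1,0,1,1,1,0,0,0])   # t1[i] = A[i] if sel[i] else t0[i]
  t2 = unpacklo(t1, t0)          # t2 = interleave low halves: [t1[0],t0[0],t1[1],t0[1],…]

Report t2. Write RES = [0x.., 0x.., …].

RES = [ 0xcc  0xd0  0x93  0x93  0xbc  0x4e  0x65  0x17 ]

→ t0 |d0|93|4e|17|65|bc|98|cc|
→ t1 |cc|93|bc|65|17|bc|98|cc|
→ t2 |cc|d0|93|93|bc|4e|65|17|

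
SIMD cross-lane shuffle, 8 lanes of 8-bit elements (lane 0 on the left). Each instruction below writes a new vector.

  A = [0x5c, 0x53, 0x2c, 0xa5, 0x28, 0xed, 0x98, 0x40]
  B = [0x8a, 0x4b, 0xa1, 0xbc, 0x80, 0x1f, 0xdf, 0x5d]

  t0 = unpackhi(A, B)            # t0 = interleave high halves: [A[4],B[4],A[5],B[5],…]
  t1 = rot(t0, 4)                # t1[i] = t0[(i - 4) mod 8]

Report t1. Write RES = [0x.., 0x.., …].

RES = [ 0x98  0xdf  0x40  0x5d  0x28  0x80  0xed  0x1f ]

→ t0 |28|80|ed|1f|98|df|40|5d|
→ t1 |98|df|40|5d|28|80|ed|1f|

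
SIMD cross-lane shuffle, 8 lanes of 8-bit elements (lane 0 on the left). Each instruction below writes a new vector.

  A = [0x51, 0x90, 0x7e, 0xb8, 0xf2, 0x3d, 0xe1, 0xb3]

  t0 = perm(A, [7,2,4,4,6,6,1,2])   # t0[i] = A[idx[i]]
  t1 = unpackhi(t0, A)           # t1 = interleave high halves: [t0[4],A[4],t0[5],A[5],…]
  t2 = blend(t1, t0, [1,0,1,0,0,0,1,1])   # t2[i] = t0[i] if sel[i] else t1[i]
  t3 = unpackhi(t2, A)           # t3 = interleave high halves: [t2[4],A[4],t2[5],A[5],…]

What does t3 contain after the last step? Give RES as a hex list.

RES = [ 0x90  0xf2  0xe1  0x3d  0x90  0xe1  0x7e  0xb3 ]

t0 = [0xb3, 0x7e, 0xf2, 0xf2, 0xe1, 0xe1, 0x90, 0x7e]
t1 = [0xe1, 0xf2, 0xe1, 0x3d, 0x90, 0xe1, 0x7e, 0xb3]
t2 = [0xb3, 0xf2, 0xf2, 0x3d, 0x90, 0xe1, 0x90, 0x7e]
t3 = [0x90, 0xf2, 0xe1, 0x3d, 0x90, 0xe1, 0x7e, 0xb3]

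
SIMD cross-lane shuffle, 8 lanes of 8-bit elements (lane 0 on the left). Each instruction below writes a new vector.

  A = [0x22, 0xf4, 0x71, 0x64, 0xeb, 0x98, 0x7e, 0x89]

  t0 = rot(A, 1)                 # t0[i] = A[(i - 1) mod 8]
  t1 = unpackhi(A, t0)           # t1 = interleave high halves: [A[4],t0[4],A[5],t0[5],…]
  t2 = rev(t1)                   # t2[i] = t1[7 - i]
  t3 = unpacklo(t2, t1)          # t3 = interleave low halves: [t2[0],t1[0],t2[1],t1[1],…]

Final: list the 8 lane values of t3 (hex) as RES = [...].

RES = [0x7e, 0xeb, 0x89, 0x64, 0x98, 0x98, 0x7e, 0xeb]

→ t0 |89|22|f4|71|64|eb|98|7e|
→ t1 |eb|64|98|eb|7e|98|89|7e|
→ t2 |7e|89|98|7e|eb|98|64|eb|
→ t3 |7e|eb|89|64|98|98|7e|eb|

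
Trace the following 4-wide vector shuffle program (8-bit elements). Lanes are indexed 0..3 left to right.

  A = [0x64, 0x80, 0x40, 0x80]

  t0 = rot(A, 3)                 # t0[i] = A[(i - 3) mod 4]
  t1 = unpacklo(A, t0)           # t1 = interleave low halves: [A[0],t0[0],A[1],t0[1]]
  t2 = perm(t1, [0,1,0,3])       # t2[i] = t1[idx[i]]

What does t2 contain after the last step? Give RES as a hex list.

→ t0 |80|40|80|64|
→ t1 |64|80|80|40|
→ t2 |64|80|64|40|

RES = [0x64, 0x80, 0x64, 0x40]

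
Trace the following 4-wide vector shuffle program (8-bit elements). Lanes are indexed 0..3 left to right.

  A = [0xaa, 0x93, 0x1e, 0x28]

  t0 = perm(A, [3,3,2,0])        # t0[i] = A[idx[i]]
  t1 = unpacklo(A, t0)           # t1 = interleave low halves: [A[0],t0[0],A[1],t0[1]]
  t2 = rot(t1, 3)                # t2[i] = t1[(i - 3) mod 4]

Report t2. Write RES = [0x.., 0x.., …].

RES = [ 0x28  0x93  0x28  0xaa ]

  t0: 28 28 1e aa
  t1: aa 28 93 28
  t2: 28 93 28 aa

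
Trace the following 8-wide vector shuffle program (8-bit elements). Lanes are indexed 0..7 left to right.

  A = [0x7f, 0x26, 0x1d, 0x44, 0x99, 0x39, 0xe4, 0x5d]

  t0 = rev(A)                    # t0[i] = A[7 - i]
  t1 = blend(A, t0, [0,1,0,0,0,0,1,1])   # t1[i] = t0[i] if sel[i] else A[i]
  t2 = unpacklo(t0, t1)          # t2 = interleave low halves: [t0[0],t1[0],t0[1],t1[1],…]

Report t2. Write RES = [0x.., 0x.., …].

  t0: 5d e4 39 99 44 1d 26 7f
  t1: 7f e4 1d 44 99 39 26 7f
  t2: 5d 7f e4 e4 39 1d 99 44

RES = [0x5d, 0x7f, 0xe4, 0xe4, 0x39, 0x1d, 0x99, 0x44]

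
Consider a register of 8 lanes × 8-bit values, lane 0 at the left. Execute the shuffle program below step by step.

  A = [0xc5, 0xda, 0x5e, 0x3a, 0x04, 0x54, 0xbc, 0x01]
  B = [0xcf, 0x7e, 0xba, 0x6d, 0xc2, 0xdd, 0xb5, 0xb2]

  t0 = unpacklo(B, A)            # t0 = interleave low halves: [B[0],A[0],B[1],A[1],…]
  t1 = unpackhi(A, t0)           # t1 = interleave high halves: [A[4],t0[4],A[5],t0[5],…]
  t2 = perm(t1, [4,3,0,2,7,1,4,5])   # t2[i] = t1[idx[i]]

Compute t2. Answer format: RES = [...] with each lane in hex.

→ t0 |cf|c5|7e|da|ba|5e|6d|3a|
→ t1 |04|ba|54|5e|bc|6d|01|3a|
→ t2 |bc|5e|04|54|3a|ba|bc|6d|

RES = [ 0xbc  0x5e  0x04  0x54  0x3a  0xba  0xbc  0x6d ]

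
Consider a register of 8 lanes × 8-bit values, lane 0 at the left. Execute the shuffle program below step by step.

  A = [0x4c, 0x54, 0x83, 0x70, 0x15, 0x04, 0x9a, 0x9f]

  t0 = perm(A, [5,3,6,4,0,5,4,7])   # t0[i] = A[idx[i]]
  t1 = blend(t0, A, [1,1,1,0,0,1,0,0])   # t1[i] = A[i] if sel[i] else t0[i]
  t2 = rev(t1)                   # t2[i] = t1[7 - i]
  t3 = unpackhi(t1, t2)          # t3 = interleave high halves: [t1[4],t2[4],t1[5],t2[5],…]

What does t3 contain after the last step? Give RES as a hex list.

→ t0 |04|70|9a|15|4c|04|15|9f|
→ t1 |4c|54|83|15|4c|04|15|9f|
→ t2 |9f|15|04|4c|15|83|54|4c|
→ t3 |4c|15|04|83|15|54|9f|4c|

RES = [ 0x4c  0x15  0x04  0x83  0x15  0x54  0x9f  0x4c ]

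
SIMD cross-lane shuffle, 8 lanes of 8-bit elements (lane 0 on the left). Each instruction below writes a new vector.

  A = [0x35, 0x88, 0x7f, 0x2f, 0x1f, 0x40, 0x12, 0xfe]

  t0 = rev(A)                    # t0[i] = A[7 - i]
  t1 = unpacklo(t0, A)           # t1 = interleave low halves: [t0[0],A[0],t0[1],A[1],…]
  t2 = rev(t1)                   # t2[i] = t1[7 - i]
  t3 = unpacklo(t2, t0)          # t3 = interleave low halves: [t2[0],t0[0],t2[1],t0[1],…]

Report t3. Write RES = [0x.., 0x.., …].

t0 = [0xfe, 0x12, 0x40, 0x1f, 0x2f, 0x7f, 0x88, 0x35]
t1 = [0xfe, 0x35, 0x12, 0x88, 0x40, 0x7f, 0x1f, 0x2f]
t2 = [0x2f, 0x1f, 0x7f, 0x40, 0x88, 0x12, 0x35, 0xfe]
t3 = [0x2f, 0xfe, 0x1f, 0x12, 0x7f, 0x40, 0x40, 0x1f]

RES = [ 0x2f  0xfe  0x1f  0x12  0x7f  0x40  0x40  0x1f ]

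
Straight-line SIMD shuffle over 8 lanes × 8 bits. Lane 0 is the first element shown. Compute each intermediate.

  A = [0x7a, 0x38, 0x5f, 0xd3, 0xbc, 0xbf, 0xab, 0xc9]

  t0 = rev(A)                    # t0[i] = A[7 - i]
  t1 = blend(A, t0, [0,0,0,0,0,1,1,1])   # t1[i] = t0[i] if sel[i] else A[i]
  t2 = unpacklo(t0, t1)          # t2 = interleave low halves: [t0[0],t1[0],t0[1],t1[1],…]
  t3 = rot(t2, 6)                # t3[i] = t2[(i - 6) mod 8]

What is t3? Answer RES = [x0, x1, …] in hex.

  t0: c9 ab bf bc d3 5f 38 7a
  t1: 7a 38 5f d3 bc 5f 38 7a
  t2: c9 7a ab 38 bf 5f bc d3
  t3: ab 38 bf 5f bc d3 c9 7a

RES = [ 0xab  0x38  0xbf  0x5f  0xbc  0xd3  0xc9  0x7a ]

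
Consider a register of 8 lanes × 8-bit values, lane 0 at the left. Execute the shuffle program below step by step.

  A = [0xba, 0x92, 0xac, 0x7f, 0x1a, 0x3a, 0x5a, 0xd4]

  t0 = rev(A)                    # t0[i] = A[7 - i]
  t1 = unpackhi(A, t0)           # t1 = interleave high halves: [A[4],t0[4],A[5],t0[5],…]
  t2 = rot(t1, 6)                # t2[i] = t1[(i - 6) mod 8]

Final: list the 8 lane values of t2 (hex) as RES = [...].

RES = [ 0x3a  0xac  0x5a  0x92  0xd4  0xba  0x1a  0x7f ]

t0 = [0xd4, 0x5a, 0x3a, 0x1a, 0x7f, 0xac, 0x92, 0xba]
t1 = [0x1a, 0x7f, 0x3a, 0xac, 0x5a, 0x92, 0xd4, 0xba]
t2 = [0x3a, 0xac, 0x5a, 0x92, 0xd4, 0xba, 0x1a, 0x7f]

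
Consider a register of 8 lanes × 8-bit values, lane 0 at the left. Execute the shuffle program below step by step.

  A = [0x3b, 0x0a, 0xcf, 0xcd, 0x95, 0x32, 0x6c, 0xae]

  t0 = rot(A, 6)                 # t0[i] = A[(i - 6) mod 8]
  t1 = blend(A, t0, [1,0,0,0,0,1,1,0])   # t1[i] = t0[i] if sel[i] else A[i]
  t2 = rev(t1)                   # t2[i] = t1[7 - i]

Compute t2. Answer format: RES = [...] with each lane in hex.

t0 = [0xcf, 0xcd, 0x95, 0x32, 0x6c, 0xae, 0x3b, 0x0a]
t1 = [0xcf, 0x0a, 0xcf, 0xcd, 0x95, 0xae, 0x3b, 0xae]
t2 = [0xae, 0x3b, 0xae, 0x95, 0xcd, 0xcf, 0x0a, 0xcf]

RES = [0xae, 0x3b, 0xae, 0x95, 0xcd, 0xcf, 0x0a, 0xcf]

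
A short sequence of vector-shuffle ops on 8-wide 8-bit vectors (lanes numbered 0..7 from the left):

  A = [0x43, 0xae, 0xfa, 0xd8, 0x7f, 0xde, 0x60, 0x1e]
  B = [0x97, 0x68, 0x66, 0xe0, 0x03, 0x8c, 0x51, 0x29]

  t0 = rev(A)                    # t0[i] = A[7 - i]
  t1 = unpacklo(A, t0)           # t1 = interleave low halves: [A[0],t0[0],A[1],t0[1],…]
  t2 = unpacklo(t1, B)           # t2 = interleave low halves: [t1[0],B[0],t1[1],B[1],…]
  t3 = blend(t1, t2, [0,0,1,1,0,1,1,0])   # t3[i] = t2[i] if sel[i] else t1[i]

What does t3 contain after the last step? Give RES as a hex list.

t0 = [0x1e, 0x60, 0xde, 0x7f, 0xd8, 0xfa, 0xae, 0x43]
t1 = [0x43, 0x1e, 0xae, 0x60, 0xfa, 0xde, 0xd8, 0x7f]
t2 = [0x43, 0x97, 0x1e, 0x68, 0xae, 0x66, 0x60, 0xe0]
t3 = [0x43, 0x1e, 0x1e, 0x68, 0xfa, 0x66, 0x60, 0x7f]

RES = [0x43, 0x1e, 0x1e, 0x68, 0xfa, 0x66, 0x60, 0x7f]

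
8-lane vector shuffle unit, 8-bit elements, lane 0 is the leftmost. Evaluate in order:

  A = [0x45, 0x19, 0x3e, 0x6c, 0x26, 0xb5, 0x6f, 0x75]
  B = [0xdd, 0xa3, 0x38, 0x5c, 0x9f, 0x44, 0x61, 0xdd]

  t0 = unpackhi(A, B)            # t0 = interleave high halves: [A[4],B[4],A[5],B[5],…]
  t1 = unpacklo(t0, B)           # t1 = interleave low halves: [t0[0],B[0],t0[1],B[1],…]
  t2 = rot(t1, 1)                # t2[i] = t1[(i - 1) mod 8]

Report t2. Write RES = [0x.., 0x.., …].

  t0: 26 9f b5 44 6f 61 75 dd
  t1: 26 dd 9f a3 b5 38 44 5c
  t2: 5c 26 dd 9f a3 b5 38 44

RES = [0x5c, 0x26, 0xdd, 0x9f, 0xa3, 0xb5, 0x38, 0x44]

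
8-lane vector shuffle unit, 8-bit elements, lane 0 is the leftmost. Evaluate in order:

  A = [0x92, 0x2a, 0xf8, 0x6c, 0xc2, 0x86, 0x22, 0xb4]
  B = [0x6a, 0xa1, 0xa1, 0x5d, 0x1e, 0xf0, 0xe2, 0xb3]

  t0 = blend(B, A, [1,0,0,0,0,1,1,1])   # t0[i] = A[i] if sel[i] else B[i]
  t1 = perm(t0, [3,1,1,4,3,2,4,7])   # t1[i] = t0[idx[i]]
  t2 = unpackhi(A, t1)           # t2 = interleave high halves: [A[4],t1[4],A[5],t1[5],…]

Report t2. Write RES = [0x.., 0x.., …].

RES = [0xc2, 0x5d, 0x86, 0xa1, 0x22, 0x1e, 0xb4, 0xb4]

→ t0 |92|a1|a1|5d|1e|86|22|b4|
→ t1 |5d|a1|a1|1e|5d|a1|1e|b4|
→ t2 |c2|5d|86|a1|22|1e|b4|b4|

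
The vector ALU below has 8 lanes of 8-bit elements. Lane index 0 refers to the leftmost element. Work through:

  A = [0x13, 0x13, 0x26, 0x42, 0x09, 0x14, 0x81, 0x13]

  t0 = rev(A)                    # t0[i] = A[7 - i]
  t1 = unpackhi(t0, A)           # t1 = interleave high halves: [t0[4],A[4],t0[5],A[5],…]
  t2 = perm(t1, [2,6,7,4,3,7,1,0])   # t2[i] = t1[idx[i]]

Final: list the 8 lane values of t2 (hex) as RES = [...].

RES = [0x26, 0x13, 0x13, 0x13, 0x14, 0x13, 0x09, 0x42]

t0 = [0x13, 0x81, 0x14, 0x09, 0x42, 0x26, 0x13, 0x13]
t1 = [0x42, 0x09, 0x26, 0x14, 0x13, 0x81, 0x13, 0x13]
t2 = [0x26, 0x13, 0x13, 0x13, 0x14, 0x13, 0x09, 0x42]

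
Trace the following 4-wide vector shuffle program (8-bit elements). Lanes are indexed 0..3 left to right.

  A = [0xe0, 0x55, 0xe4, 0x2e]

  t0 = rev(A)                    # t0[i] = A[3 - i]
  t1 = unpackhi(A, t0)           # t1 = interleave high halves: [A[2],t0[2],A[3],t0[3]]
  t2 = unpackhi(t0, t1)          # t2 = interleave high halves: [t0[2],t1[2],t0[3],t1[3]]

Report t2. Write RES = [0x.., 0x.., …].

→ t0 |2e|e4|55|e0|
→ t1 |e4|55|2e|e0|
→ t2 |55|2e|e0|e0|

RES = [ 0x55  0x2e  0xe0  0xe0 ]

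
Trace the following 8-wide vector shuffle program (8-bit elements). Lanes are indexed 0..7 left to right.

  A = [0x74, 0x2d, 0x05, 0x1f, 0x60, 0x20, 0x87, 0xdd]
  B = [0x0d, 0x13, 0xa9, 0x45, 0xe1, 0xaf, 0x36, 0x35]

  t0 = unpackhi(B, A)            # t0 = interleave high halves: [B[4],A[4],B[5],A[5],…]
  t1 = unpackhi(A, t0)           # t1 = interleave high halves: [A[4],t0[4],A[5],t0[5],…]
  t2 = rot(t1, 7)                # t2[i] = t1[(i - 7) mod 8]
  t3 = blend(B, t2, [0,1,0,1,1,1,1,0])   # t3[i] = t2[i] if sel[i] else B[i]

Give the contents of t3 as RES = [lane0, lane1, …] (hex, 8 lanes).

  t0: e1 60 af 20 36 87 35 dd
  t1: 60 36 20 87 87 35 dd dd
  t2: 36 20 87 87 35 dd dd 60
  t3: 0d 20 a9 87 35 dd dd 35

RES = [ 0x0d  0x20  0xa9  0x87  0x35  0xdd  0xdd  0x35 ]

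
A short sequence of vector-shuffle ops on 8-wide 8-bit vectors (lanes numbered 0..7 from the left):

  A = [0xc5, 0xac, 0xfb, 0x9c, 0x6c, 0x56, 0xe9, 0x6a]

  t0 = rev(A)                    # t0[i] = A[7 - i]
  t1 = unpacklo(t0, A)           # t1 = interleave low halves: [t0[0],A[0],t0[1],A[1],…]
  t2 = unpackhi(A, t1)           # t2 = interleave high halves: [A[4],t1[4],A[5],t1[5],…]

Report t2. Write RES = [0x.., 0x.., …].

RES = [0x6c, 0x56, 0x56, 0xfb, 0xe9, 0x6c, 0x6a, 0x9c]

t0 = [0x6a, 0xe9, 0x56, 0x6c, 0x9c, 0xfb, 0xac, 0xc5]
t1 = [0x6a, 0xc5, 0xe9, 0xac, 0x56, 0xfb, 0x6c, 0x9c]
t2 = [0x6c, 0x56, 0x56, 0xfb, 0xe9, 0x6c, 0x6a, 0x9c]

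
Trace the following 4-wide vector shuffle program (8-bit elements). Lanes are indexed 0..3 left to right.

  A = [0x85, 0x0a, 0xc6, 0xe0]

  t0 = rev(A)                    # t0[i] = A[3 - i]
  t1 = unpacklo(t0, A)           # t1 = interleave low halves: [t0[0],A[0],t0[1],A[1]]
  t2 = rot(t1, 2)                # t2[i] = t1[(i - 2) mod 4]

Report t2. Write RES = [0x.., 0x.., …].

→ t0 |e0|c6|0a|85|
→ t1 |e0|85|c6|0a|
→ t2 |c6|0a|e0|85|

RES = [ 0xc6  0x0a  0xe0  0x85 ]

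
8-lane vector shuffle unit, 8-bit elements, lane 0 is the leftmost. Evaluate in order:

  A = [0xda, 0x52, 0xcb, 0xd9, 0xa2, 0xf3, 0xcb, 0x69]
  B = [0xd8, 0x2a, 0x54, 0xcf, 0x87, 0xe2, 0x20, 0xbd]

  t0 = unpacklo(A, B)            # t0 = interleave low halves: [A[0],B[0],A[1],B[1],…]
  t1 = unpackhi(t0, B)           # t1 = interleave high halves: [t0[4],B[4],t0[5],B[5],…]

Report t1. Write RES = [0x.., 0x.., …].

  t0: da d8 52 2a cb 54 d9 cf
  t1: cb 87 54 e2 d9 20 cf bd

RES = [ 0xcb  0x87  0x54  0xe2  0xd9  0x20  0xcf  0xbd ]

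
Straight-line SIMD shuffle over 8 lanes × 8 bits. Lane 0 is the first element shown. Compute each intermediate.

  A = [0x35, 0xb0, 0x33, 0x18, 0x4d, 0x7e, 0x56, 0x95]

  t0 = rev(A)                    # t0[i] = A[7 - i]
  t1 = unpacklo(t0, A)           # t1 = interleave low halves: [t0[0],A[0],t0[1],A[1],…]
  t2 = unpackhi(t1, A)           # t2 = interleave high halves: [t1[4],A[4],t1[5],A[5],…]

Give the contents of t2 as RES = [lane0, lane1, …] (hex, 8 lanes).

RES = [ 0x7e  0x4d  0x33  0x7e  0x4d  0x56  0x18  0x95 ]

  t0: 95 56 7e 4d 18 33 b0 35
  t1: 95 35 56 b0 7e 33 4d 18
  t2: 7e 4d 33 7e 4d 56 18 95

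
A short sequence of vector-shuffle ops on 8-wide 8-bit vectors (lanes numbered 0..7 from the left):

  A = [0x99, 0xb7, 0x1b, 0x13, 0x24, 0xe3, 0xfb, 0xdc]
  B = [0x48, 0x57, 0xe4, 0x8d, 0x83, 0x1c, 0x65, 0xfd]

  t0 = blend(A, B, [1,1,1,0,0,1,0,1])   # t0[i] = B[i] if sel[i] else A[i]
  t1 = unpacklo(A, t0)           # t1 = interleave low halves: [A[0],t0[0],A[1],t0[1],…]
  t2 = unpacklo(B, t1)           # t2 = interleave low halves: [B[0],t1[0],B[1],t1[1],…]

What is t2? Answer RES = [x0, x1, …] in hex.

RES = [ 0x48  0x99  0x57  0x48  0xe4  0xb7  0x8d  0x57 ]

t0 = [0x48, 0x57, 0xe4, 0x13, 0x24, 0x1c, 0xfb, 0xfd]
t1 = [0x99, 0x48, 0xb7, 0x57, 0x1b, 0xe4, 0x13, 0x13]
t2 = [0x48, 0x99, 0x57, 0x48, 0xe4, 0xb7, 0x8d, 0x57]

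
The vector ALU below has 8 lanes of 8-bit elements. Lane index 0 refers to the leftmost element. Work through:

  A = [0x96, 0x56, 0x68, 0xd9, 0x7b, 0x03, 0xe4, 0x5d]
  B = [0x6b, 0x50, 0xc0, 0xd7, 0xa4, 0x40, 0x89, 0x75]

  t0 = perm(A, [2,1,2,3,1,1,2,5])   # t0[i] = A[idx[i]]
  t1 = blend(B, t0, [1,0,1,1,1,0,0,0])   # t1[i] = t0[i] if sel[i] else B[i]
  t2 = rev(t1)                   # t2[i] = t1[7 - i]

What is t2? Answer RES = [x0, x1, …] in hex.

→ t0 |68|56|68|d9|56|56|68|03|
→ t1 |68|50|68|d9|56|40|89|75|
→ t2 |75|89|40|56|d9|68|50|68|

RES = [ 0x75  0x89  0x40  0x56  0xd9  0x68  0x50  0x68 ]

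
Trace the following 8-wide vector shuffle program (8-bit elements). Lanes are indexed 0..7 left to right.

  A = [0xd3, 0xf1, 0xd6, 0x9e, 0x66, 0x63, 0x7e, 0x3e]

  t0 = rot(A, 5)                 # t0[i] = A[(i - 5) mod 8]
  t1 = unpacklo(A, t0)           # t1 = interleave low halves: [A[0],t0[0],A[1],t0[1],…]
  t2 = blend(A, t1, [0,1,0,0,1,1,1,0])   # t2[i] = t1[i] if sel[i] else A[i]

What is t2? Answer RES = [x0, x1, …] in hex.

RES = [ 0xd3  0x9e  0xd6  0x9e  0xd6  0x63  0x9e  0x3e ]

  t0: 9e 66 63 7e 3e d3 f1 d6
  t1: d3 9e f1 66 d6 63 9e 7e
  t2: d3 9e d6 9e d6 63 9e 3e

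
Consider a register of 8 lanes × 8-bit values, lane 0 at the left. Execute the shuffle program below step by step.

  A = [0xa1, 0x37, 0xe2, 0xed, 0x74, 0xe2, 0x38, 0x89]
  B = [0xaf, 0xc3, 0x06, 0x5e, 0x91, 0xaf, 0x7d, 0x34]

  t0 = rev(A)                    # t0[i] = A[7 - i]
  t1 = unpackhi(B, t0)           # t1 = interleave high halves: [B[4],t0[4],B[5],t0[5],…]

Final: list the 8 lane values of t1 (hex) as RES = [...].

t0 = [0x89, 0x38, 0xe2, 0x74, 0xed, 0xe2, 0x37, 0xa1]
t1 = [0x91, 0xed, 0xaf, 0xe2, 0x7d, 0x37, 0x34, 0xa1]

RES = [0x91, 0xed, 0xaf, 0xe2, 0x7d, 0x37, 0x34, 0xa1]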